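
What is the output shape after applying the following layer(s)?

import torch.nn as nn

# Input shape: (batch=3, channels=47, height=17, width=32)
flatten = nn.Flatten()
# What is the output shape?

Input shape: (3, 47, 17, 32)
Output shape: (3, 25568)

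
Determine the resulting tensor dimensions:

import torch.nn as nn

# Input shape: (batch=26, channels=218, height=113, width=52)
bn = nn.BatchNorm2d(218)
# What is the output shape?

Input shape: (26, 218, 113, 52)
Output shape: (26, 218, 113, 52)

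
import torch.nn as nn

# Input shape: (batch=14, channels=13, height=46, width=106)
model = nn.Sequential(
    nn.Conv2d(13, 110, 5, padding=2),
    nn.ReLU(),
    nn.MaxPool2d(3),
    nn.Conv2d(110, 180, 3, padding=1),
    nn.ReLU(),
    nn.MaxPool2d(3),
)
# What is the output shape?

Input shape: (14, 13, 46, 106)
  -> after first Conv2d: (14, 110, 46, 106)
  -> after first MaxPool2d: (14, 110, 15, 35)
  -> after second Conv2d: (14, 180, 15, 35)
Output shape: (14, 180, 5, 11)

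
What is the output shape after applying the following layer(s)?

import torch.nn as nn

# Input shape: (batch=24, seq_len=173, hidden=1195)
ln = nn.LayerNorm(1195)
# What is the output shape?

Input shape: (24, 173, 1195)
Output shape: (24, 173, 1195)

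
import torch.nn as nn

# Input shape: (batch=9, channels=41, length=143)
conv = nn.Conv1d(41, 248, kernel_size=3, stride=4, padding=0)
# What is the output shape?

Input shape: (9, 41, 143)
Output shape: (9, 248, 36)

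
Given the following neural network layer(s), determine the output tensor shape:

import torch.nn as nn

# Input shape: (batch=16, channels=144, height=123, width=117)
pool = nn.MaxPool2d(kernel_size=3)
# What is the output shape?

Input shape: (16, 144, 123, 117)
Output shape: (16, 144, 41, 39)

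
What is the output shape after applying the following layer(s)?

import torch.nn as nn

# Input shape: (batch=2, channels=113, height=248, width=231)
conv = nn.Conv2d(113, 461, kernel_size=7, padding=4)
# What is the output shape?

Input shape: (2, 113, 248, 231)
Output shape: (2, 461, 250, 233)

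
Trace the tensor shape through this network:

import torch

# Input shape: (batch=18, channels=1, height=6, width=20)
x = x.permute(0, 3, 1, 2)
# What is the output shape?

Input shape: (18, 1, 6, 20)
Output shape: (18, 20, 1, 6)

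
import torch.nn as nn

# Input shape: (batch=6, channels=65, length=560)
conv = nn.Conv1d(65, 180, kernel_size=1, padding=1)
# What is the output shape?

Input shape: (6, 65, 560)
Output shape: (6, 180, 562)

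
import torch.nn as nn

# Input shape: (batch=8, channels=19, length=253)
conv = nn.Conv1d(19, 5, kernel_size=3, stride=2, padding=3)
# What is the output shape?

Input shape: (8, 19, 253)
Output shape: (8, 5, 129)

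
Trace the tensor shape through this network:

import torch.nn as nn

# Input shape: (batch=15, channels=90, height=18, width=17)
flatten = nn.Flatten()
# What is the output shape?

Input shape: (15, 90, 18, 17)
Output shape: (15, 27540)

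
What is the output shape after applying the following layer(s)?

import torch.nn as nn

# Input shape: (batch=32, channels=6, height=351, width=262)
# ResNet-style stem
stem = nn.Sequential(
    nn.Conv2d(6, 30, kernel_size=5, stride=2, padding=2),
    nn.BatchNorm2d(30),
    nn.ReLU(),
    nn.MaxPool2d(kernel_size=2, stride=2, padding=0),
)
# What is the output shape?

Input shape: (32, 6, 351, 262)
  -> after Conv2d 5x5 stride=2: (32, 30, 176, 131)
Output shape: (32, 30, 88, 65)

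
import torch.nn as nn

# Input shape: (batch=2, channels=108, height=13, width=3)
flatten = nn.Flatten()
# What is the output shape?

Input shape: (2, 108, 13, 3)
Output shape: (2, 4212)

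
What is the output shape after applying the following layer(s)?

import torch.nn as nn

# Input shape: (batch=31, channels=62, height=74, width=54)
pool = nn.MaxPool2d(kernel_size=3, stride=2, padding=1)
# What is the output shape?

Input shape: (31, 62, 74, 54)
Output shape: (31, 62, 37, 27)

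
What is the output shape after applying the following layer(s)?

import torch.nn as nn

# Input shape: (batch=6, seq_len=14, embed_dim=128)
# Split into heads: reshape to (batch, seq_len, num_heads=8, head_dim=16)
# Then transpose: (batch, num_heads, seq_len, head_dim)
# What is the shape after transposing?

Input shape: (6, 14, 128)
  -> after reshape: (6, 14, 8, 16)
Output shape: (6, 8, 14, 16)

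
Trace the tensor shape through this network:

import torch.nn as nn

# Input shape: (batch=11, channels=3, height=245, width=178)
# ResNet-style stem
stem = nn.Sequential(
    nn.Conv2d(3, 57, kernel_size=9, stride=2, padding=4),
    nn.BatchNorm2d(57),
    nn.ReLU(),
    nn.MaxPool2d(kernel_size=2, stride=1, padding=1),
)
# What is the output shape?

Input shape: (11, 3, 245, 178)
  -> after Conv2d 9x9 stride=2: (11, 57, 123, 89)
Output shape: (11, 57, 124, 90)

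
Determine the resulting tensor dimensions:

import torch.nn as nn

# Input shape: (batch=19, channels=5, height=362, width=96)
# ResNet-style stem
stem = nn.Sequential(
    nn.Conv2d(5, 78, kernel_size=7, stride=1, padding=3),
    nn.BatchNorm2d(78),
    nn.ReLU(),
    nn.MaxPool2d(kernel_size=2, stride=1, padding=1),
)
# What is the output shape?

Input shape: (19, 5, 362, 96)
  -> after Conv2d 7x7 stride=1: (19, 78, 362, 96)
Output shape: (19, 78, 363, 97)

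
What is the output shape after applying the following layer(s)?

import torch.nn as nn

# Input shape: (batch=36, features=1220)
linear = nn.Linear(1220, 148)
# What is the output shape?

Input shape: (36, 1220)
Output shape: (36, 148)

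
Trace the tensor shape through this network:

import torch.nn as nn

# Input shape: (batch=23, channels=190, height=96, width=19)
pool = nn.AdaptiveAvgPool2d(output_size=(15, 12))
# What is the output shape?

Input shape: (23, 190, 96, 19)
Output shape: (23, 190, 15, 12)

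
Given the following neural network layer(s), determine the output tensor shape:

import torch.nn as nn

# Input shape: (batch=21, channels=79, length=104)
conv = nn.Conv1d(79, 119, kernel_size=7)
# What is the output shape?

Input shape: (21, 79, 104)
Output shape: (21, 119, 98)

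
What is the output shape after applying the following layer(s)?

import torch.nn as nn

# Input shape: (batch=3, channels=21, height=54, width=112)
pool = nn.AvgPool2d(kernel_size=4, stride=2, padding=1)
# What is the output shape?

Input shape: (3, 21, 54, 112)
Output shape: (3, 21, 27, 56)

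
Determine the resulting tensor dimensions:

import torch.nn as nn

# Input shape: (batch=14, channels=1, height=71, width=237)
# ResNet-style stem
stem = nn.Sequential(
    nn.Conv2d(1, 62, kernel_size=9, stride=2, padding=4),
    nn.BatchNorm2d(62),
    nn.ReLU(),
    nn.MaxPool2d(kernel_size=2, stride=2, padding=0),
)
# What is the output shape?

Input shape: (14, 1, 71, 237)
  -> after Conv2d 9x9 stride=2: (14, 62, 36, 119)
Output shape: (14, 62, 18, 59)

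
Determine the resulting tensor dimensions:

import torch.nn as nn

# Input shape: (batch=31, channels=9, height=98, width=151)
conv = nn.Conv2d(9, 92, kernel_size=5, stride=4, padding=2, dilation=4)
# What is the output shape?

Input shape: (31, 9, 98, 151)
Output shape: (31, 92, 22, 35)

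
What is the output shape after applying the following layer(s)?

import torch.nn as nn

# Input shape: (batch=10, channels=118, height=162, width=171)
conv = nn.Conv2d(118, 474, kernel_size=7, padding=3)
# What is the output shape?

Input shape: (10, 118, 162, 171)
Output shape: (10, 474, 162, 171)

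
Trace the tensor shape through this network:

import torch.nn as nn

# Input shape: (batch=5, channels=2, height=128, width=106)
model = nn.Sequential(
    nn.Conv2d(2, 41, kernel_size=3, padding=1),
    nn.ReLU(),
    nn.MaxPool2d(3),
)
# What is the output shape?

Input shape: (5, 2, 128, 106)
  -> after Conv2d: (5, 41, 128, 106)
  -> after ReLU: (5, 41, 128, 106)
Output shape: (5, 41, 42, 35)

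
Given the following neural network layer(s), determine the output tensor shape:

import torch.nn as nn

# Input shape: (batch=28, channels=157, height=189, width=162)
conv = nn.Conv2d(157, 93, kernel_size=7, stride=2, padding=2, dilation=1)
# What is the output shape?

Input shape: (28, 157, 189, 162)
Output shape: (28, 93, 94, 80)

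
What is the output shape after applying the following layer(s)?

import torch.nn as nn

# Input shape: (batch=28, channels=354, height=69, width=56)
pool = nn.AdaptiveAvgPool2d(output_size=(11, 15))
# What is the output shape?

Input shape: (28, 354, 69, 56)
Output shape: (28, 354, 11, 15)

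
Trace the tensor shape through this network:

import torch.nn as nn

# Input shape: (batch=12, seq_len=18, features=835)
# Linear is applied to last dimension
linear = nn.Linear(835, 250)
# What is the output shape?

Input shape: (12, 18, 835)
Output shape: (12, 18, 250)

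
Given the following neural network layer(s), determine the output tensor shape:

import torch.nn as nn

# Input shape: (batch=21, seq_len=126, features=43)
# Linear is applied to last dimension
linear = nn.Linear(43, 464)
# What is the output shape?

Input shape: (21, 126, 43)
Output shape: (21, 126, 464)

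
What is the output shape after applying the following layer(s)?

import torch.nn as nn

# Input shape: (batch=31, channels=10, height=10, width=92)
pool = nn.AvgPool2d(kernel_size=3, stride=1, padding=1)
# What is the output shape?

Input shape: (31, 10, 10, 92)
Output shape: (31, 10, 10, 92)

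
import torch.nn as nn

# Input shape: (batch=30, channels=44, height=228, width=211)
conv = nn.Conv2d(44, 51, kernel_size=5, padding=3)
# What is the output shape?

Input shape: (30, 44, 228, 211)
Output shape: (30, 51, 230, 213)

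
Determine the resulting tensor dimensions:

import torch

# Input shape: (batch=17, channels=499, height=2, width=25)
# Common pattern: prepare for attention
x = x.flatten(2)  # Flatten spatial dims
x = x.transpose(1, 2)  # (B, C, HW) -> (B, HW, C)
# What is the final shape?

Input shape: (17, 499, 2, 25)
  -> after flatten(2): (17, 499, 50)
Output shape: (17, 50, 499)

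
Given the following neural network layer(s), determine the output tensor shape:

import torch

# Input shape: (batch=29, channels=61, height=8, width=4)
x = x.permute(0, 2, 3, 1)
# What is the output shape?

Input shape: (29, 61, 8, 4)
Output shape: (29, 8, 4, 61)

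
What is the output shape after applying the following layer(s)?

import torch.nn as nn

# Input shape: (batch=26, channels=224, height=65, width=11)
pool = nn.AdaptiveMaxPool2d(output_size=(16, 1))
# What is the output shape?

Input shape: (26, 224, 65, 11)
Output shape: (26, 224, 16, 1)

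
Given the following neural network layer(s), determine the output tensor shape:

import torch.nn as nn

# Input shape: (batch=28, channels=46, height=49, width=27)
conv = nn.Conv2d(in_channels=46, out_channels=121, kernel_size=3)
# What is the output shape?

Input shape: (28, 46, 49, 27)
Output shape: (28, 121, 47, 25)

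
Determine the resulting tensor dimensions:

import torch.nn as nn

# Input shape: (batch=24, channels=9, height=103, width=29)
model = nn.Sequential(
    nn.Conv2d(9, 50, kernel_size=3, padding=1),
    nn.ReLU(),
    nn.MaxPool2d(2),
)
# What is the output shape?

Input shape: (24, 9, 103, 29)
  -> after Conv2d: (24, 50, 103, 29)
  -> after ReLU: (24, 50, 103, 29)
Output shape: (24, 50, 51, 14)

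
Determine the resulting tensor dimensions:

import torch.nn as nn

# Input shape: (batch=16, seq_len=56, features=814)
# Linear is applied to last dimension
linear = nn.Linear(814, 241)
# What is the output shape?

Input shape: (16, 56, 814)
Output shape: (16, 56, 241)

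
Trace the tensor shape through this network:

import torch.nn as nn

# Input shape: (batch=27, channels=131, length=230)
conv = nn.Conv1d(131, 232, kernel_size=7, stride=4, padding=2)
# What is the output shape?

Input shape: (27, 131, 230)
Output shape: (27, 232, 57)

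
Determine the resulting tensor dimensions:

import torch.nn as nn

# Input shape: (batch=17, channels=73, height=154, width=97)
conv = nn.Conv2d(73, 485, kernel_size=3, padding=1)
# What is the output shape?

Input shape: (17, 73, 154, 97)
Output shape: (17, 485, 154, 97)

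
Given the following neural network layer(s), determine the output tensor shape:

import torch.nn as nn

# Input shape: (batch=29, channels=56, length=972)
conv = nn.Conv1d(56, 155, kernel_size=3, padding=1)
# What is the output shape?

Input shape: (29, 56, 972)
Output shape: (29, 155, 972)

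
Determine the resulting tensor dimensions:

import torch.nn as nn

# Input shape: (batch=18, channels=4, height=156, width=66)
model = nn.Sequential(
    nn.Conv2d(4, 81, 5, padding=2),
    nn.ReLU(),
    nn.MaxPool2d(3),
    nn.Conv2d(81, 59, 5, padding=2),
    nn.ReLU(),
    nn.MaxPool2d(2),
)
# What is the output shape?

Input shape: (18, 4, 156, 66)
  -> after first Conv2d: (18, 81, 156, 66)
  -> after first MaxPool2d: (18, 81, 52, 22)
  -> after second Conv2d: (18, 59, 52, 22)
Output shape: (18, 59, 26, 11)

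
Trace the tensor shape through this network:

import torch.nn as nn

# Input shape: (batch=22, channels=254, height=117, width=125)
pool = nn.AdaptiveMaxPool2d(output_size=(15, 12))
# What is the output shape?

Input shape: (22, 254, 117, 125)
Output shape: (22, 254, 15, 12)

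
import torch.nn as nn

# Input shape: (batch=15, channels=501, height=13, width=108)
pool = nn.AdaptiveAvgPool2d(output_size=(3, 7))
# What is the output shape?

Input shape: (15, 501, 13, 108)
Output shape: (15, 501, 3, 7)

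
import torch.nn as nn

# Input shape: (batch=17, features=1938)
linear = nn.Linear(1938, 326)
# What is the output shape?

Input shape: (17, 1938)
Output shape: (17, 326)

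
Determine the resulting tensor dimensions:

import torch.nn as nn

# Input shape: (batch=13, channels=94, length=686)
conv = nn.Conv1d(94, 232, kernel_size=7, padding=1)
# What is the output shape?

Input shape: (13, 94, 686)
Output shape: (13, 232, 682)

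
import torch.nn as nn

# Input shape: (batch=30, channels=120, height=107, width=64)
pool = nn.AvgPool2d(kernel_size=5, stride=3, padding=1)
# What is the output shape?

Input shape: (30, 120, 107, 64)
Output shape: (30, 120, 35, 21)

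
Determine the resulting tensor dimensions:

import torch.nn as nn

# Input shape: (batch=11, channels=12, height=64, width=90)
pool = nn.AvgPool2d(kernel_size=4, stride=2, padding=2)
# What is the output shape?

Input shape: (11, 12, 64, 90)
Output shape: (11, 12, 33, 46)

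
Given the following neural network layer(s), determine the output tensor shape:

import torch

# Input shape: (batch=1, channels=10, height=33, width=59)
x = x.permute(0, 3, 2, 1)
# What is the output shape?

Input shape: (1, 10, 33, 59)
Output shape: (1, 59, 33, 10)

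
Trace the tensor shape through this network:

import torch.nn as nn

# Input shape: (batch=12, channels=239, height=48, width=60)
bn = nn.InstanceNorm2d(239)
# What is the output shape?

Input shape: (12, 239, 48, 60)
Output shape: (12, 239, 48, 60)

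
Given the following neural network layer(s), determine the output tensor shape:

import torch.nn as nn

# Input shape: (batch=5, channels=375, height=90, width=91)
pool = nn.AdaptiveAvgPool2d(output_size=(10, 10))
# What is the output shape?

Input shape: (5, 375, 90, 91)
Output shape: (5, 375, 10, 10)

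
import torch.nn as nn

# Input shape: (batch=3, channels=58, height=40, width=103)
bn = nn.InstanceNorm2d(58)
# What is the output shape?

Input shape: (3, 58, 40, 103)
Output shape: (3, 58, 40, 103)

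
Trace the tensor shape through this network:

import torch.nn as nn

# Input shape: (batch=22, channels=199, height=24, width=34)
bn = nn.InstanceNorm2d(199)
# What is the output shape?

Input shape: (22, 199, 24, 34)
Output shape: (22, 199, 24, 34)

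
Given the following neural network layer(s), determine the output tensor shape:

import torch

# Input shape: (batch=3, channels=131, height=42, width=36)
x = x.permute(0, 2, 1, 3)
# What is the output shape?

Input shape: (3, 131, 42, 36)
Output shape: (3, 42, 131, 36)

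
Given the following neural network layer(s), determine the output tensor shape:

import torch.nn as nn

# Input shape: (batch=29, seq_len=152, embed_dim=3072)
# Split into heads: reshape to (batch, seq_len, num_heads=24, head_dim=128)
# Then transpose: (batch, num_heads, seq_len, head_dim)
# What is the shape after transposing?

Input shape: (29, 152, 3072)
  -> after reshape: (29, 152, 24, 128)
Output shape: (29, 24, 152, 128)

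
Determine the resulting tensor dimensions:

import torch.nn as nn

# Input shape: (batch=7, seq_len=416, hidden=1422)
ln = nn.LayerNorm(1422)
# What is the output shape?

Input shape: (7, 416, 1422)
Output shape: (7, 416, 1422)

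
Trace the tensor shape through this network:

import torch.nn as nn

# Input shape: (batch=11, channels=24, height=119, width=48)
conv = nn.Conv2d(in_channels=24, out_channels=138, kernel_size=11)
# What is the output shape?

Input shape: (11, 24, 119, 48)
Output shape: (11, 138, 109, 38)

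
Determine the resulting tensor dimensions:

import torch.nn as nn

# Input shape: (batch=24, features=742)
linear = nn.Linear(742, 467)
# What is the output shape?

Input shape: (24, 742)
Output shape: (24, 467)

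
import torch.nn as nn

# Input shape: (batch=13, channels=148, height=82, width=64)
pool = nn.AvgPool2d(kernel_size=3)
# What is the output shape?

Input shape: (13, 148, 82, 64)
Output shape: (13, 148, 27, 21)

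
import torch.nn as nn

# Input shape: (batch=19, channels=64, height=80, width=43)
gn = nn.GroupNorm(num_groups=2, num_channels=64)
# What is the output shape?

Input shape: (19, 64, 80, 43)
Output shape: (19, 64, 80, 43)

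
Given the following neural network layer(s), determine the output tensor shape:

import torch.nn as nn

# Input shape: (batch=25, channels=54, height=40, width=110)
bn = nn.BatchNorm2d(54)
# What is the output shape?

Input shape: (25, 54, 40, 110)
Output shape: (25, 54, 40, 110)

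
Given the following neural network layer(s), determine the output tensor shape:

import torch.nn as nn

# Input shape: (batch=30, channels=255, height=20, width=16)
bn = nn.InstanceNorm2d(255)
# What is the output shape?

Input shape: (30, 255, 20, 16)
Output shape: (30, 255, 20, 16)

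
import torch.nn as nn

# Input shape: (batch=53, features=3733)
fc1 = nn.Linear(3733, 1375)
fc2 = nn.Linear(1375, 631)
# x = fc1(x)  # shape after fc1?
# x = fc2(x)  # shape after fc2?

Input shape: (53, 3733)
  -> after fc1: (53, 1375)
Output shape: (53, 631)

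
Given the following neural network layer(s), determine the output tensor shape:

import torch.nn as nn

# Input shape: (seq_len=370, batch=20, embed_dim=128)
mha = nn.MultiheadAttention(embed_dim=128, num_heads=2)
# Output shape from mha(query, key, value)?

Input shape: (370, 20, 128)
Output shape: (370, 20, 128)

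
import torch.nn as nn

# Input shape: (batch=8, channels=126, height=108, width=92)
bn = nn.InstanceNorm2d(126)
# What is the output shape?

Input shape: (8, 126, 108, 92)
Output shape: (8, 126, 108, 92)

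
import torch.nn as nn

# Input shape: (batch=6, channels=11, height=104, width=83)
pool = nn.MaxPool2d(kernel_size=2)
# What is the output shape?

Input shape: (6, 11, 104, 83)
Output shape: (6, 11, 52, 41)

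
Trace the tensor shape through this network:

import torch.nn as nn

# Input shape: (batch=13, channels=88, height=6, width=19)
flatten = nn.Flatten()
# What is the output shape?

Input shape: (13, 88, 6, 19)
Output shape: (13, 10032)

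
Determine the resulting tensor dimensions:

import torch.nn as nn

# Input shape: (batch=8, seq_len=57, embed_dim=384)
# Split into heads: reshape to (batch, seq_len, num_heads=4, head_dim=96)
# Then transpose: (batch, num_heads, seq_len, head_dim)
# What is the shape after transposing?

Input shape: (8, 57, 384)
  -> after reshape: (8, 57, 4, 96)
Output shape: (8, 4, 57, 96)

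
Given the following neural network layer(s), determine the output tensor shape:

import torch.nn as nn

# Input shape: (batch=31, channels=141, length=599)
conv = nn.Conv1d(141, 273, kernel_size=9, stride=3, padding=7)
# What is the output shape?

Input shape: (31, 141, 599)
Output shape: (31, 273, 202)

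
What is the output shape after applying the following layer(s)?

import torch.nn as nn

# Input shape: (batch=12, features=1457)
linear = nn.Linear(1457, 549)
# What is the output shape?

Input shape: (12, 1457)
Output shape: (12, 549)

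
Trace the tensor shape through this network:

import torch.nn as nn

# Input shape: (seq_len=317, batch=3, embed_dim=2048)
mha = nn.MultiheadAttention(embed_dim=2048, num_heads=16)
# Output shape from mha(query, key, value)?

Input shape: (317, 3, 2048)
Output shape: (317, 3, 2048)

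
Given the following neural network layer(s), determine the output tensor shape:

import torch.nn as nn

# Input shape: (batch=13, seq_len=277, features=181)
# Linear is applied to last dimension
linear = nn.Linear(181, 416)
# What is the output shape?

Input shape: (13, 277, 181)
Output shape: (13, 277, 416)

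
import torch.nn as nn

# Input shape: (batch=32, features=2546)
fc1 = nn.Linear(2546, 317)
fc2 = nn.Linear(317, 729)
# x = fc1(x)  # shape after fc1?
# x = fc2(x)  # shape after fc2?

Input shape: (32, 2546)
  -> after fc1: (32, 317)
Output shape: (32, 729)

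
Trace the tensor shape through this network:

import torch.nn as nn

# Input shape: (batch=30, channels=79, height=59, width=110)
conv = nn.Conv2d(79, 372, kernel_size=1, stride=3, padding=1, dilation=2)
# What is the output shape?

Input shape: (30, 79, 59, 110)
Output shape: (30, 372, 21, 38)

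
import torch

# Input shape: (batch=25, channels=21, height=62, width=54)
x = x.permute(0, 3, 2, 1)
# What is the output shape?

Input shape: (25, 21, 62, 54)
Output shape: (25, 54, 62, 21)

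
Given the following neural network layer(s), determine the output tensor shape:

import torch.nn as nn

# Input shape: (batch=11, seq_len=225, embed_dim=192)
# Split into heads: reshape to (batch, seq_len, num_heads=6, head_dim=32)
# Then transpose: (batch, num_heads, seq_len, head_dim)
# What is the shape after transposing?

Input shape: (11, 225, 192)
  -> after reshape: (11, 225, 6, 32)
Output shape: (11, 6, 225, 32)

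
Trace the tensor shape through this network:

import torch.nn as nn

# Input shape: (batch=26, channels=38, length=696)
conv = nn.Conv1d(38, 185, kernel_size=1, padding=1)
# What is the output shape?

Input shape: (26, 38, 696)
Output shape: (26, 185, 698)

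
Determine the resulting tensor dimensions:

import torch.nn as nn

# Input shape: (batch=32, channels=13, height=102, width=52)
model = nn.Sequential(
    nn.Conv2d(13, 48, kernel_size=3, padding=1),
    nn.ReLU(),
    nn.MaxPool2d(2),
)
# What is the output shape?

Input shape: (32, 13, 102, 52)
  -> after Conv2d: (32, 48, 102, 52)
  -> after ReLU: (32, 48, 102, 52)
Output shape: (32, 48, 51, 26)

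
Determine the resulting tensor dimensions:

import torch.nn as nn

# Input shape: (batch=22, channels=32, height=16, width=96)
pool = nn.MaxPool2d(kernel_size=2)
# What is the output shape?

Input shape: (22, 32, 16, 96)
Output shape: (22, 32, 8, 48)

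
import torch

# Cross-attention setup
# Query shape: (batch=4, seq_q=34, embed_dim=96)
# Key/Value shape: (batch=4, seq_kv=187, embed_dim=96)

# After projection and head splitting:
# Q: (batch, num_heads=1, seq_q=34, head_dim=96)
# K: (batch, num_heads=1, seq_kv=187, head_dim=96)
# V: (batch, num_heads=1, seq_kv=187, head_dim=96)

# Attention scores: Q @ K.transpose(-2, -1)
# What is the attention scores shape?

Input shape: (4, 34, 96)
Output shape: (4, 1, 34, 187)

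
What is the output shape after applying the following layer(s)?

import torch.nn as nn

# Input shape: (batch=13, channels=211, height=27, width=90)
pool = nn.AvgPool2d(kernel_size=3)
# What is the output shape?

Input shape: (13, 211, 27, 90)
Output shape: (13, 211, 9, 30)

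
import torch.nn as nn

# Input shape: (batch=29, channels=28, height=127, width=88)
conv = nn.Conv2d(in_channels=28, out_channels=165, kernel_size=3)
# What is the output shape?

Input shape: (29, 28, 127, 88)
Output shape: (29, 165, 125, 86)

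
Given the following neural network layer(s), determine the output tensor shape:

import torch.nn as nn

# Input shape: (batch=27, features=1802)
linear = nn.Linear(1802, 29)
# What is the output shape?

Input shape: (27, 1802)
Output shape: (27, 29)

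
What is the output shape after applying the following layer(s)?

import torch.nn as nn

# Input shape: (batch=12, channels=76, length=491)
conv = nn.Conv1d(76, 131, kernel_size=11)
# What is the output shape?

Input shape: (12, 76, 491)
Output shape: (12, 131, 481)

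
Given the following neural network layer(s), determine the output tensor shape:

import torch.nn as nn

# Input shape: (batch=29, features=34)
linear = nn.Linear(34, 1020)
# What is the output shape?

Input shape: (29, 34)
Output shape: (29, 1020)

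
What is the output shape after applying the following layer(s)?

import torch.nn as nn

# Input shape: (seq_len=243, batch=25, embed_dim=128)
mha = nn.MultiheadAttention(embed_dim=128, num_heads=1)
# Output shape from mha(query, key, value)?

Input shape: (243, 25, 128)
Output shape: (243, 25, 128)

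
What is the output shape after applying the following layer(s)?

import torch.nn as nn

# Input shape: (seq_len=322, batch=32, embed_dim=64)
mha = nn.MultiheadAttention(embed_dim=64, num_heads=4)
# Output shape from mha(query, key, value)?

Input shape: (322, 32, 64)
Output shape: (322, 32, 64)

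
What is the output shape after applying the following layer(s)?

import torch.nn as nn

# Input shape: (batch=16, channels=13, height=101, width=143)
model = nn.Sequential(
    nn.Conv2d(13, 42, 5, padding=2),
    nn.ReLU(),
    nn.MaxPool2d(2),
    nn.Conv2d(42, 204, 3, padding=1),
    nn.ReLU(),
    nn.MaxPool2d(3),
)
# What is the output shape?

Input shape: (16, 13, 101, 143)
  -> after first Conv2d: (16, 42, 101, 143)
  -> after first MaxPool2d: (16, 42, 50, 71)
  -> after second Conv2d: (16, 204, 50, 71)
Output shape: (16, 204, 16, 23)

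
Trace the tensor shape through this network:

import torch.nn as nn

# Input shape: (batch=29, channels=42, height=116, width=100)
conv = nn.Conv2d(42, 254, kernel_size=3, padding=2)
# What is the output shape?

Input shape: (29, 42, 116, 100)
Output shape: (29, 254, 118, 102)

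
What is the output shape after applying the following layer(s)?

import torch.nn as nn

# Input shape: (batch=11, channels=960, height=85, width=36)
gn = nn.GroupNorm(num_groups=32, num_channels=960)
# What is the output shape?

Input shape: (11, 960, 85, 36)
Output shape: (11, 960, 85, 36)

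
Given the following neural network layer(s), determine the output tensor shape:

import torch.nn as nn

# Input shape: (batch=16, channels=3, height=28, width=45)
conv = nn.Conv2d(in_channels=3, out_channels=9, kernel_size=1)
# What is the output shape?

Input shape: (16, 3, 28, 45)
Output shape: (16, 9, 28, 45)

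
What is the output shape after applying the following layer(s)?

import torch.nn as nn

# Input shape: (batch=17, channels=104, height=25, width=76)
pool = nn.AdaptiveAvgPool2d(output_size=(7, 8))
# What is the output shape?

Input shape: (17, 104, 25, 76)
Output shape: (17, 104, 7, 8)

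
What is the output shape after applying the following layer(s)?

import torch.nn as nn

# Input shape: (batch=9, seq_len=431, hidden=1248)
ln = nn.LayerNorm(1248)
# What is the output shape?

Input shape: (9, 431, 1248)
Output shape: (9, 431, 1248)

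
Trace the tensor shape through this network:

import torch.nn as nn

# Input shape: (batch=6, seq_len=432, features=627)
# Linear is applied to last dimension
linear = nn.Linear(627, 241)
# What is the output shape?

Input shape: (6, 432, 627)
Output shape: (6, 432, 241)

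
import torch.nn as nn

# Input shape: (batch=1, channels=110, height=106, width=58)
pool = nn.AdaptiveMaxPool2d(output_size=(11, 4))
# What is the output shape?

Input shape: (1, 110, 106, 58)
Output shape: (1, 110, 11, 4)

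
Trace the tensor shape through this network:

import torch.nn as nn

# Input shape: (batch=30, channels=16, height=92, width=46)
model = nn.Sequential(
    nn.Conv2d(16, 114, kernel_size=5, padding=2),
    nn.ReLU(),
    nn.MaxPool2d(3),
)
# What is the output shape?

Input shape: (30, 16, 92, 46)
  -> after Conv2d: (30, 114, 92, 46)
  -> after ReLU: (30, 114, 92, 46)
Output shape: (30, 114, 30, 15)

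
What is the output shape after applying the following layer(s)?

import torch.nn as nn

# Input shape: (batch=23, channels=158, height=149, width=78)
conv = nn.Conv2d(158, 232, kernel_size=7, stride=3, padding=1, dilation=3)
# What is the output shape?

Input shape: (23, 158, 149, 78)
Output shape: (23, 232, 45, 21)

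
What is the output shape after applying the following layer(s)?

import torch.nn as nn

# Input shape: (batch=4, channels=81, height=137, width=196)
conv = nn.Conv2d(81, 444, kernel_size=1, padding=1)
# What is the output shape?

Input shape: (4, 81, 137, 196)
Output shape: (4, 444, 139, 198)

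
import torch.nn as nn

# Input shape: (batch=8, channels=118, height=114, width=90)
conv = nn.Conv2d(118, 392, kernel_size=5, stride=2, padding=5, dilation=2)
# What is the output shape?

Input shape: (8, 118, 114, 90)
Output shape: (8, 392, 58, 46)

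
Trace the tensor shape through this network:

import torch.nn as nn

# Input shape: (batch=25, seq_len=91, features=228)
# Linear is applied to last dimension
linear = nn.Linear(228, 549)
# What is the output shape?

Input shape: (25, 91, 228)
Output shape: (25, 91, 549)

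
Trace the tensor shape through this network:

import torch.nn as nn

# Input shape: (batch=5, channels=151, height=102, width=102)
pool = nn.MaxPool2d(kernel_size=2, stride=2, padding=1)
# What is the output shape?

Input shape: (5, 151, 102, 102)
Output shape: (5, 151, 52, 52)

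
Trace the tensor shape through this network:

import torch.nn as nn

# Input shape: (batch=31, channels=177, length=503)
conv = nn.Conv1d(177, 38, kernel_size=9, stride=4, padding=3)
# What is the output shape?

Input shape: (31, 177, 503)
Output shape: (31, 38, 126)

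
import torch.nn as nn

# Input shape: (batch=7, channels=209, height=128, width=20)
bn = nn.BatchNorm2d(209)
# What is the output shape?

Input shape: (7, 209, 128, 20)
Output shape: (7, 209, 128, 20)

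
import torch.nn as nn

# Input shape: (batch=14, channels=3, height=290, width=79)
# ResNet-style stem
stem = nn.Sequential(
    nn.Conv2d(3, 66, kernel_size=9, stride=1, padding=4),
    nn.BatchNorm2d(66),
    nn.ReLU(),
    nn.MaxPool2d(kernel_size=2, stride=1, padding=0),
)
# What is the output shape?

Input shape: (14, 3, 290, 79)
  -> after Conv2d 9x9 stride=1: (14, 66, 290, 79)
Output shape: (14, 66, 289, 78)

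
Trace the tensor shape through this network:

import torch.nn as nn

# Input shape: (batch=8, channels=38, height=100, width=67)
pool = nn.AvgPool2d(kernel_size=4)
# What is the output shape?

Input shape: (8, 38, 100, 67)
Output shape: (8, 38, 25, 16)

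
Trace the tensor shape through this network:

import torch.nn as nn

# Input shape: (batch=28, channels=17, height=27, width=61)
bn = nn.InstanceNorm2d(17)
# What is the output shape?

Input shape: (28, 17, 27, 61)
Output shape: (28, 17, 27, 61)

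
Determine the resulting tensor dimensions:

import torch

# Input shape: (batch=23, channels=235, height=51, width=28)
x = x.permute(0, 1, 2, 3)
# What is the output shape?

Input shape: (23, 235, 51, 28)
Output shape: (23, 235, 51, 28)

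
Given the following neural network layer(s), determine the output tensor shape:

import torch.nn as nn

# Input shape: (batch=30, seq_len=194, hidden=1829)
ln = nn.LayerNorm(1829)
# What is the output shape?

Input shape: (30, 194, 1829)
Output shape: (30, 194, 1829)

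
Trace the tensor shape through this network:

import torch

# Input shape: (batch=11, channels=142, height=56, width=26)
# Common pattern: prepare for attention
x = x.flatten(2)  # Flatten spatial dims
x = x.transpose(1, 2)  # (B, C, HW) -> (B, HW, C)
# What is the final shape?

Input shape: (11, 142, 56, 26)
  -> after flatten(2): (11, 142, 1456)
Output shape: (11, 1456, 142)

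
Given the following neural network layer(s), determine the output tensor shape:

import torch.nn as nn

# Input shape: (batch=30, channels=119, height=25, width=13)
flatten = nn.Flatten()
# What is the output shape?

Input shape: (30, 119, 25, 13)
Output shape: (30, 38675)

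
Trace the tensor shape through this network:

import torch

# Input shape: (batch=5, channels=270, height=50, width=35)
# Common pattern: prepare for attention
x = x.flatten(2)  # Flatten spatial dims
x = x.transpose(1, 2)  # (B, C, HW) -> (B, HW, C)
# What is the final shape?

Input shape: (5, 270, 50, 35)
  -> after flatten(2): (5, 270, 1750)
Output shape: (5, 1750, 270)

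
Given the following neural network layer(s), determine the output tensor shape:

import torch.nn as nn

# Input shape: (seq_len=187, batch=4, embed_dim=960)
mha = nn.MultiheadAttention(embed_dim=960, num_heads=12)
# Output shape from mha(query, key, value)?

Input shape: (187, 4, 960)
Output shape: (187, 4, 960)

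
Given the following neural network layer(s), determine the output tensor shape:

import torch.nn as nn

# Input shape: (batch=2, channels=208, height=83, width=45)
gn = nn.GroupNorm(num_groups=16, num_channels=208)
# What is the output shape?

Input shape: (2, 208, 83, 45)
Output shape: (2, 208, 83, 45)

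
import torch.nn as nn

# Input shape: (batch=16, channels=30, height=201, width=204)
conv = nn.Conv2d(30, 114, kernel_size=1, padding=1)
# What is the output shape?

Input shape: (16, 30, 201, 204)
Output shape: (16, 114, 203, 206)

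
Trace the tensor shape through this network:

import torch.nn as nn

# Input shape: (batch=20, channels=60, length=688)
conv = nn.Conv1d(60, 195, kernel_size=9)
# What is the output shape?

Input shape: (20, 60, 688)
Output shape: (20, 195, 680)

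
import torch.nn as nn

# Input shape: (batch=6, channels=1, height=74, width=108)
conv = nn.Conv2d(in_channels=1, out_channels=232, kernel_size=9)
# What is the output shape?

Input shape: (6, 1, 74, 108)
Output shape: (6, 232, 66, 100)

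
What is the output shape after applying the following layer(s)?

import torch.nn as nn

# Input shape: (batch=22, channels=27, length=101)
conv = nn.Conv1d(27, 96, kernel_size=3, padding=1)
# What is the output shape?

Input shape: (22, 27, 101)
Output shape: (22, 96, 101)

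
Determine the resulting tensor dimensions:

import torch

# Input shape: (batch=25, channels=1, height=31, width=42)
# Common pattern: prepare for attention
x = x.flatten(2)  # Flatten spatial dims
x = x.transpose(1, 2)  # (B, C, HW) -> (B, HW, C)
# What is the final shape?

Input shape: (25, 1, 31, 42)
  -> after flatten(2): (25, 1, 1302)
Output shape: (25, 1302, 1)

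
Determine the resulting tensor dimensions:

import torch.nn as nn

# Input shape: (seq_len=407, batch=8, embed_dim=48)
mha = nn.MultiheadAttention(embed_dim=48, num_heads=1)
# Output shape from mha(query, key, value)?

Input shape: (407, 8, 48)
Output shape: (407, 8, 48)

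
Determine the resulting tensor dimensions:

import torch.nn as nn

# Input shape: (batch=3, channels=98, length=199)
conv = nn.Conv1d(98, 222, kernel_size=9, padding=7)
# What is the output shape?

Input shape: (3, 98, 199)
Output shape: (3, 222, 205)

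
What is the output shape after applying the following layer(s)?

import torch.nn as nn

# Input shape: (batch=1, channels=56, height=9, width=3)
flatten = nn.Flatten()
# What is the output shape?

Input shape: (1, 56, 9, 3)
Output shape: (1, 1512)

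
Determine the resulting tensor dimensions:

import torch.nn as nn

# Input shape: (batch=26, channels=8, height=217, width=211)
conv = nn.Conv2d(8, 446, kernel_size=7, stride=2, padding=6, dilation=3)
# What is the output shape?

Input shape: (26, 8, 217, 211)
Output shape: (26, 446, 106, 103)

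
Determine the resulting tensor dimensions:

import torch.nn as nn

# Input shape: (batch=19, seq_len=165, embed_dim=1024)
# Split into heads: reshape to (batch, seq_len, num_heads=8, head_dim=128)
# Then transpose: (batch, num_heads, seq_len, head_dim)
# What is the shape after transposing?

Input shape: (19, 165, 1024)
  -> after reshape: (19, 165, 8, 128)
Output shape: (19, 8, 165, 128)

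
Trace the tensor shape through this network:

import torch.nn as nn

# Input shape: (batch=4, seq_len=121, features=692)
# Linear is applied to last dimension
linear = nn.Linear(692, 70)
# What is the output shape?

Input shape: (4, 121, 692)
Output shape: (4, 121, 70)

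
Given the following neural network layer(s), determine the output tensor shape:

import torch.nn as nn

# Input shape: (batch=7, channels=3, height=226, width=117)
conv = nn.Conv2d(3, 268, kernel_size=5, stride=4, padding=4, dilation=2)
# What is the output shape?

Input shape: (7, 3, 226, 117)
Output shape: (7, 268, 57, 30)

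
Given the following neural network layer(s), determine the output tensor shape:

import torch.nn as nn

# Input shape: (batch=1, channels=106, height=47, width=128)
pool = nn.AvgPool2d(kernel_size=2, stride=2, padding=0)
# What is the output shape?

Input shape: (1, 106, 47, 128)
Output shape: (1, 106, 23, 64)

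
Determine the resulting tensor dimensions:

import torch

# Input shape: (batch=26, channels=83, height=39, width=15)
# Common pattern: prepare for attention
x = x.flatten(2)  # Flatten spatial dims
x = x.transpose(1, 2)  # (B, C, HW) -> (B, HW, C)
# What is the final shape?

Input shape: (26, 83, 39, 15)
  -> after flatten(2): (26, 83, 585)
Output shape: (26, 585, 83)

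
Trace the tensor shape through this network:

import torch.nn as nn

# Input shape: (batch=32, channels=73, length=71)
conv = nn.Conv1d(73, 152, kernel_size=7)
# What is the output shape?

Input shape: (32, 73, 71)
Output shape: (32, 152, 65)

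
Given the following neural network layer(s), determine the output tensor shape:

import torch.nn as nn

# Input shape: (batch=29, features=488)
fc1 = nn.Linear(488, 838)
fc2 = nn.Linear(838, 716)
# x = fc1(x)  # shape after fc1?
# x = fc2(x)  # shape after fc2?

Input shape: (29, 488)
  -> after fc1: (29, 838)
Output shape: (29, 716)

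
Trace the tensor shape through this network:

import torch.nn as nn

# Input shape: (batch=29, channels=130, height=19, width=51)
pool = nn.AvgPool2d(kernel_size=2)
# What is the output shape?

Input shape: (29, 130, 19, 51)
Output shape: (29, 130, 9, 25)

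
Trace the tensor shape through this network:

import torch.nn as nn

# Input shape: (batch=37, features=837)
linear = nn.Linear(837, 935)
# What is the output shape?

Input shape: (37, 837)
Output shape: (37, 935)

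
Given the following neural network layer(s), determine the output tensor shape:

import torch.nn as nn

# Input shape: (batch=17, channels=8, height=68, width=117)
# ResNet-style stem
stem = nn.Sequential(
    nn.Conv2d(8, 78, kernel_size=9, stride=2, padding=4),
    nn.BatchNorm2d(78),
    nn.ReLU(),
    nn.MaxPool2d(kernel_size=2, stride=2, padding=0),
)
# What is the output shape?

Input shape: (17, 8, 68, 117)
  -> after Conv2d 9x9 stride=2: (17, 78, 34, 59)
Output shape: (17, 78, 17, 29)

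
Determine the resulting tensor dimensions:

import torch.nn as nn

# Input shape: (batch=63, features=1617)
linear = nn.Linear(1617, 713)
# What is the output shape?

Input shape: (63, 1617)
Output shape: (63, 713)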